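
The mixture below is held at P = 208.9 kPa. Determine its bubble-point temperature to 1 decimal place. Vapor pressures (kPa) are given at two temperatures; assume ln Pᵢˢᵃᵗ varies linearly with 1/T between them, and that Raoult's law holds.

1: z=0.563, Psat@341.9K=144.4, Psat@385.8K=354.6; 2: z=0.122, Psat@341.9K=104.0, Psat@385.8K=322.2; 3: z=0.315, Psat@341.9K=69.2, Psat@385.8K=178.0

Bubble-point temperature: ΣzᵢPᵢˢᵃᵗ(T) = P. Interpolate ln Pᵢˢᵃᵗ = aᵢ + bᵢ/T.
  T = 341.9 K: ΣzᵢPᵢˢᵃᵗ = 115.78 kPa
  T = 385.8 K: ΣzᵢPᵢˢᵃᵗ = 295.02 kPa
  T = 363.9 K: ΣzᵢPᵢˢᵃᵗ = 190.18 kPa
  T = 374.9 K: ΣzᵢPᵢˢᵃᵗ = 238.59 kPa
  T = 369.4 K: ΣzᵢPᵢˢᵃᵗ = 213.36 kPa
  T = 366.6 K: ΣzᵢPᵢˢᵃᵗ = 201.31 kPa
Interpolating between 366.6 K and 369.4 K gives T ≈ 368.4 K.

T = 368.4 K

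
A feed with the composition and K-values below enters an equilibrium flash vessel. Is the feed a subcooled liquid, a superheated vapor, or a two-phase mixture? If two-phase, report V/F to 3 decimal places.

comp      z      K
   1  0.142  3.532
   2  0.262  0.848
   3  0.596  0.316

subcooled liquid

ΣzᵢKᵢ = 0.912; Σzᵢ/Kᵢ = 2.235.
Since ΣzᵢKᵢ < 1 the mixture is below its bubble point — single liquid phase.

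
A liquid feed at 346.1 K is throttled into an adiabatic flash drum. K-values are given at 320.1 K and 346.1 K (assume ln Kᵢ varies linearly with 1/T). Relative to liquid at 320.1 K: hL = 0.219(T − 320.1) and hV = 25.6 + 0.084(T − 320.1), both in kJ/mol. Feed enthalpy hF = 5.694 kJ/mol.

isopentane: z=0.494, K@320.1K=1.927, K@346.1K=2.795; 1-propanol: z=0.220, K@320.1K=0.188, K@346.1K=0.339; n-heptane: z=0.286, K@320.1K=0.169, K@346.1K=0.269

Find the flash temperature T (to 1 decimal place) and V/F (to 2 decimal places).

Adiabatic flash: solve Rachford–Rice at each trial T, then check hF = ψ·hV(T) + (1−ψ)·hL(T).
  T = 320.1 K: K = (1.927, 0.188, 0.169), RR gives ψ = 0.055, H_out = 1.397 kJ/mol
  T = 346.1 K: K = (2.795, 0.339, 0.269), RR gives ψ = 0.423, H_out = 15.028 kJ/mol
  T = 333.1 K: K = (2.338, 0.255, 0.215), RR gives ψ = 0.265, H_out = 9.175 kJ/mol
  T = 326.6 K: K = (2.127, 0.220, 0.191), RR gives ψ = 0.171, H_out = 5.653 kJ/mol
  T = 329.9 K: K = (2.232, 0.237, 0.203), RR gives ψ = 0.221, H_out = 7.512 kJ/mol
  T = 328.2 K: K = (2.177, 0.228, 0.197), RR gives ψ = 0.196, H_out = 6.575 kJ/mol
Linear interpolation between T = 326.6 (H_out = 5.653) and T = 328.2 (H_out = 6.575) on hF = 5.694 gives T ≈ 326.7 K, at which ψ = 0.17.

T = 326.7 K, V/F = 0.17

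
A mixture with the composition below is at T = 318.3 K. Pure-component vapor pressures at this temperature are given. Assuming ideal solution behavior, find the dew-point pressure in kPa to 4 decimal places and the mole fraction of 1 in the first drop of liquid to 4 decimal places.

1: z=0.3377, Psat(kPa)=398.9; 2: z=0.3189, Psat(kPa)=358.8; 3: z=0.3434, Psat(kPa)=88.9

Pdew = 178.6307 kPa, x_1 = 0.1512

At the dew point ψ → 1, so Σzᵢ/Kᵢ = 1 with Kᵢ = Pᵢˢᵃᵗ/P ⇒ 1/P = Σzᵢ/Pᵢˢᵃᵗ.
1/P = 0.3377/398.9 + 0.3189/358.8 + 0.3434/88.9 = 0.0055981 ⇒ P = 178.6307 kPa
xᵢ = zᵢP/Pᵢˢᵃᵗ ⇒ x_1 = 0.3377·178.6307/398.9 = 0.1512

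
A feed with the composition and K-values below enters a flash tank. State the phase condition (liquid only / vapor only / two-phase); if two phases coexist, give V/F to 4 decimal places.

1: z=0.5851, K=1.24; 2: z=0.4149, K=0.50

liquid only

ΣzᵢKᵢ = 0.9330; Σzᵢ/Kᵢ = 1.3017.
Since ΣzᵢKᵢ < 1 the mixture is below its bubble point — single liquid phase.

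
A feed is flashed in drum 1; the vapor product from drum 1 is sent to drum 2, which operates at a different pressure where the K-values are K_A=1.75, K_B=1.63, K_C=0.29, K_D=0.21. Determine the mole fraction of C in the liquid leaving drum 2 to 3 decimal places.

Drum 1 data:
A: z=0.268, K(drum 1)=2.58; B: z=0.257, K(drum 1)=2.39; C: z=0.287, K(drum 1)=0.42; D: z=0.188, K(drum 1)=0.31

Drum 1:
Rachford–Rice: g(ψ₁) = Σ zᵢ(Kᵢ−1)/(1+ψ₁(Kᵢ−1)) = 0.
Feasibility: ΣzᵢKᵢ = 1.484, Σzᵢ/Kᵢ = 1.501 — both > 1, two phases present.
Newton–Raphson from ψ₁ = 0.5:
  ψ₁ = 0.500: g = 0.0148, g' = -0.782 → ψ₁ = 0.519
Converged at ψ₁ = 0.519.
Drum-1 compositions:
  A: x = 0.147, y = 0.380
  B: x = 0.149, y = 0.357
  C: x = 0.411, y = 0.172
  D: x = 0.293, y = 0.091
Drum-2 feed = drum-1 vapor: z₂ = (0.3799, 0.3568, 0.1724, 0.0908).
Drum 2:
Material balance + equilibrium reduce to Σ zᵢ(Kᵢ−1)/(1+ψ₂(Kᵢ−1)) = 0.
Feasibility: ΣzᵢKᵢ = 1.316, Σzᵢ/Kᵢ = 1.463 — both > 1, two phases present.
Iterate (Newton) starting at ψ₂ = 0.5:
  ψ₂ = 0.500: g = 0.0698, g' = -0.559 → ψ₂ = 0.625
  ψ₂ = 0.625: g = -0.0065, g' = -0.674 → ψ₂ = 0.615
Converged at ψ₂ = 0.615.
  A: x = 0.260, y = 0.455
  B: x = 0.257, y = 0.419
  C: x = 0.306, y = 0.089
  D: x = 0.177, y = 0.037

x_C (drum 2) = 0.306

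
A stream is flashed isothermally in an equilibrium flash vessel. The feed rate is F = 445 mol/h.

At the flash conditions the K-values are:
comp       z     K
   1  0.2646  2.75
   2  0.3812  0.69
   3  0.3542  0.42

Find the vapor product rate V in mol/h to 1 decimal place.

Rachford–Rice: g(β) = Σ zᵢ(Kᵢ−1)/(1+β(Kᵢ−1)) = 0.
Feasibility: ΣzᵢKᵢ = 1.1394, Σzᵢ/Kᵢ = 1.4920 — both > 1, two phases present.
Iterate (Newton) starting at β = 0.5:
  β = 0.5000: g = -0.18223, g' = -0.5182 → β = 0.1483
  β = 0.1483: g = 0.01900, g' = -0.6937 → β = 0.1757
  β = 0.1757: g = 0.00043, g' = -0.6627 → β = 0.1763
Converged at β = 0.1763.
Then V = β·F = 0.1763·445 = 78.5 mol/h and L = F − V = 366.5 mol/h.

V = 78.5 mol/h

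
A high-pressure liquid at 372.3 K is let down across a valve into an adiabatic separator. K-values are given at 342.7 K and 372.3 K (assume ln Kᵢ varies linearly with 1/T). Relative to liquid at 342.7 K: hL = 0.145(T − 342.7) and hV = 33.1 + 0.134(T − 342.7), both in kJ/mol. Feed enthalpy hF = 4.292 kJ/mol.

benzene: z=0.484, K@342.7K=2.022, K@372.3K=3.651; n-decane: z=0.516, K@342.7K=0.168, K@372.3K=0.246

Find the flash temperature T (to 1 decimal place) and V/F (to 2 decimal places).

T = 344.7 K, V/F = 0.12

Adiabatic flash: solve Rachford–Rice at each trial T, then check hF = ψ·hV(T) + (1−ψ)·hL(T).
  T = 342.7 K: K = (2.022, 0.168), RR gives ψ = 0.077, H_out = 2.543 kJ/mol
  T = 372.3 K: K = (3.651, 0.246), RR gives ψ = 0.447, H_out = 18.951 kJ/mol
  T = 357.5 K: K = (2.750, 0.205), RR gives ψ = 0.314, H_out = 12.487 kJ/mol
  T = 350.1 K: K = (2.366, 0.186), RR gives ψ = 0.217, H_out = 8.231 kJ/mol
  T = 346.4 K: K = (2.189, 0.177), RR gives ψ = 0.154, H_out = 5.628 kJ/mol
  T = 344.5 K: K = (2.102, 0.172), RR gives ψ = 0.117, H_out = 4.115 kJ/mol
Linear interpolation between T = 344.5 (H_out = 4.115) and T = 346.4 (H_out = 5.628) on hF = 4.292 gives T ≈ 344.7 K, at which ψ = 0.12.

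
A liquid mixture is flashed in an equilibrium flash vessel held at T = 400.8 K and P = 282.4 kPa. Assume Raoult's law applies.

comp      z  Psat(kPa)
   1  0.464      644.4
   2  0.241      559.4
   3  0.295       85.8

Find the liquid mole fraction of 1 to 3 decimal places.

x_1 = 0.235

Raoult's law: Kᵢ = Pᵢˢᵃᵗ/P = Pᵢˢᵃᵗ/282.4.
  K_1 = 644.4/282.4 = 2.28187, K_2 = 559.4/282.4 = 1.98088, K_3 = 85.8/282.4 = 0.30382
Rachford–Rice: g(ψ) = Σ zᵢ(Kᵢ−1)/(1+ψ(Kᵢ−1)) = 0.
Check two-phase: ΣzᵢKᵢ = 1.626 > 1 and Σzᵢ/Kᵢ = 1.296 > 1, so g(0) = 0.626 > 0 and g(1) = -0.296 < 0.
Iterate (Newton) starting at ψ = 0.6:
  ψ = 0.600: g = 0.1323, g' = -0.757 → ψ = 0.775
  ψ = 0.775: g = -0.0131, g' = -0.941 → ψ = 0.761
Converged at ψ = 0.761.
Compositions from xᵢ = zᵢ/(1+ψ(Kᵢ−1)), yᵢ = Kᵢxᵢ:
  1: x = 0.235, y = 0.536
  2: x = 0.138, y = 0.273
  3: x = 0.627, y = 0.191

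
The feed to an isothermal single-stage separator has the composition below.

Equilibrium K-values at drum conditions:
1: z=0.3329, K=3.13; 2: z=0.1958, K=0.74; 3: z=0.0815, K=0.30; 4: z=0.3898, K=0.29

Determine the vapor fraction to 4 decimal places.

Rachford–Rice: g(ψ) = Σ zᵢ(Kᵢ−1)/(1+ψ(Kᵢ−1)) = 0.
Check two-phase: ΣzᵢKᵢ = 1.3244 > 1 and Σzᵢ/Kᵢ = 1.9868 > 1, so g(0) = 0.3244 > 0 and g(1) = -0.9868 < 0.
Newton–Raphson from ψ = 0.5:
  ψ = 0.5000: g = -0.23199, g' = -0.9385 → ψ = 0.2528
  ψ = 0.2528: g = -0.00022, g' = -1.0041 → ψ = 0.2526
Converged at ψ = 0.2526.

ψ = 0.2526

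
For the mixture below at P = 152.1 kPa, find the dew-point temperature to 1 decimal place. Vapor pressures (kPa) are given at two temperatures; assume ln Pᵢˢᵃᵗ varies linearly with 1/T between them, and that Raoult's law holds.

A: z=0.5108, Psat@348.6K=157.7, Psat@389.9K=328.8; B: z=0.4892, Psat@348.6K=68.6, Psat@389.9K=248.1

T = 364.6 K

Dew-point temperature: Σzᵢ·P/Pᵢˢᵃᵗ(T) = 1. Interpolate ln Pᵢˢᵃᵗ = aᵢ + bᵢ/T.
  T = 348.6 K: ΣzᵢP/Pᵢˢᵃᵗ = 1.5773
  T = 389.9 K: ΣzᵢP/Pᵢˢᵃᵗ = 0.5362
  T = 369.2 K: ΣzᵢP/Pᵢˢᵃᵗ = 0.8856
  T = 358.9 K: ΣzᵢP/Pᵢˢᵃᵗ = 1.1694
  T = 364.0 K: ΣzᵢP/Pᵢˢᵃᵗ = 1.0164
  T = 366.6 K: ΣzᵢP/Pᵢˢᵃᵗ = 0.9482
Interpolating between 364.0 K and 366.6 K gives T ≈ 364.6 K.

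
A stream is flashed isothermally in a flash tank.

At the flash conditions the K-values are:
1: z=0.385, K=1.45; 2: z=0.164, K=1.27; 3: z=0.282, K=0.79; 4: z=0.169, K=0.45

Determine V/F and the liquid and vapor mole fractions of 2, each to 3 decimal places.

V/F = 0.418, x_2 = 0.147, y_2 = 0.187

Material balance + equilibrium reduce to Σ zᵢ(Kᵢ−1)/(1+V/F(Kᵢ−1)) = 0.
g(0) = ΣzᵢKᵢ − 1 = 0.065 and g(1) = 1 − Σzᵢ/Kᵢ = -0.127, so a root lies in (0, 1).
Newton–Raphson from V/F = 0.5:
  V/F = 0.500: g = -0.0139, g' = -0.174 → V/F = 0.420
  V/F = 0.420: g = -0.0003, g' = -0.166 → V/F = 0.418
Converged at V/F = 0.418.
Compositions from xᵢ = zᵢ/(1+V/F(Kᵢ−1)), yᵢ = Kᵢxᵢ:
  1: x = 0.324, y = 0.470
  2: x = 0.147, y = 0.187
  3: x = 0.309, y = 0.244
  4: x = 0.219, y = 0.099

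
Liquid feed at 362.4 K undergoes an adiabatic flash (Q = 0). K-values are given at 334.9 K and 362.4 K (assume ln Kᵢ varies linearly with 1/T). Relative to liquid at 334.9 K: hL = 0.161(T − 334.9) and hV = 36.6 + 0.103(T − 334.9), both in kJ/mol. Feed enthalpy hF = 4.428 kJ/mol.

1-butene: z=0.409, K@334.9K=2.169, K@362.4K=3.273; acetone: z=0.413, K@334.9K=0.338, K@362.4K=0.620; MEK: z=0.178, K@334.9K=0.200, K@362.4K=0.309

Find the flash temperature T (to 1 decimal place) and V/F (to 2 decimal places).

T = 336.8 K, V/F = 0.11

Adiabatic flash: solve Rachford–Rice at each trial T, then check hF = ψ·hV(T) + (1−ψ)·hL(T).
  T = 334.9 K: K = (2.169, 0.338, 0.200), RR gives ψ = 0.076, H_out = 2.763 kJ/mol
  T = 362.4 K: K = (3.273, 0.620, 0.309), RR gives ψ = 0.572, H_out = 24.463 kJ/mol
  T = 348.6 K: K = (2.684, 0.463, 0.251), RR gives ψ = 0.325, H_out = 13.842 kJ/mol
  T = 341.8 K: K = (2.420, 0.397, 0.225), RR gives ψ = 0.207, H_out = 8.602 kJ/mol
  T = 338.4 K: K = (2.294, 0.367, 0.212), RR gives ψ = 0.144, H_out = 5.822 kJ/mol
  T = 336.6 K: K = (2.229, 0.352, 0.206), RR gives ψ = 0.110, H_out = 4.279 kJ/mol
Linear interpolation between T = 336.6 (H_out = 4.279) and T = 338.4 (H_out = 5.822) on hF = 4.428 gives T ≈ 336.8 K, at which ψ = 0.11.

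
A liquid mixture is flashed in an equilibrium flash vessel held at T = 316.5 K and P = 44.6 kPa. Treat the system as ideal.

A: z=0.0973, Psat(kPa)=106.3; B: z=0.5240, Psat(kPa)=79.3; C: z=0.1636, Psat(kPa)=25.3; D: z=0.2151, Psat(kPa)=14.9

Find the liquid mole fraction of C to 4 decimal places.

Raoult's law: Kᵢ = Pᵢˢᵃᵗ/P = Pᵢˢᵃᵗ/44.6.
  K_A = 106.3/44.6 = 2.383408, K_B = 79.3/44.6 = 1.778027, K_C = 25.3/44.6 = 0.567265, K_D = 14.9/44.6 = 0.334081
Let ψ = V/F and solve Σ zᵢ(Kᵢ−1)/(1+ψ(Kᵢ−1)) = 0.
Check two-phase: ΣzᵢKᵢ = 1.3283 > 1 and Σzᵢ/Kᵢ = 1.2678 > 1, so g(0) = 0.3283 > 0 and g(1) = -0.2678 < 0.
Iterate (Newton) starting at ψ = 0.67:
  ψ = 0.6700: g = -0.02049, g' = -0.5589 → ψ = 0.6333
  ψ = 0.6333: g = -0.00038, g' = -0.5387 → ψ = 0.6326
Converged at ψ = 0.6326.
Compositions from xᵢ = zᵢ/(1+ψ(Kᵢ−1)), yᵢ = Kᵢxᵢ:
  A: x = 0.0519, y = 0.1237
  B: x = 0.3512, y = 0.6244
  C: x = 0.2253, y = 0.1278
  D: x = 0.3717, y = 0.1242

x_C = 0.2253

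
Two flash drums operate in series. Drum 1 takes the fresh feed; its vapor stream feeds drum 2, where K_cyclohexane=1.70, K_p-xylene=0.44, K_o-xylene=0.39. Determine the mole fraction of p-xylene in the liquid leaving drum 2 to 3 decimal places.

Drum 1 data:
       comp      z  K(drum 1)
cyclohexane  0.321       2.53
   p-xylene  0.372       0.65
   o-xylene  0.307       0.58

Drum 1:
Let ψ₁ = V/F and solve Σ zᵢ(Kᵢ−1)/(1+ψ₁(Kᵢ−1)) = 0.
g(0) = ΣzᵢKᵢ − 1 = 0.232 and g(1) = 1 − Σzᵢ/Kᵢ = -0.228, so a root lies in (0, 1).
Newton iteration, ψ₁⁰ = 0.4:
  ψ₁ = 0.400: g = -0.0017, g' = -0.429 → ψ₁ = 0.396
Converged at ψ₁ = 0.396.
Drum-1 compositions:
  cyclohexane: x = 0.200, y = 0.506
  p-xylene: x = 0.432, y = 0.281
  o-xylene: x = 0.368, y = 0.214
Drum-2 feed = drum-1 vapor: z₂ = (0.5057, 0.2807, 0.2136).
Drum 2:
Let ψ₂ = V/F and solve Σ zᵢ(Kᵢ−1)/(1+ψ₂(Kᵢ−1)) = 0.
Feasibility: ΣzᵢKᵢ = 1.067, Σzᵢ/Kᵢ = 1.483 — both > 1, two phases present.
Newton–Raphson from ψ₂ = 0.58:
  ψ₂ = 0.580: g = -0.1827, g' = -0.509 → ψ₂ = 0.221
  ψ₂ = 0.221: g = -0.0234, g' = -0.407 → ψ₂ = 0.163
Converged at ψ₂ = 0.163.
  cyclohexane: x = 0.454, y = 0.772
  p-xylene: x = 0.309, y = 0.136
  o-xylene: x = 0.237, y = 0.093

x_p-xylene (drum 2) = 0.309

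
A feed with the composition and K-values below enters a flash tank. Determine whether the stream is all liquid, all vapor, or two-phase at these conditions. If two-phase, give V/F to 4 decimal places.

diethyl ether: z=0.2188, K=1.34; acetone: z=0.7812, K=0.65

all liquid

ΣzᵢKᵢ = 0.8010; Σzᵢ/Kᵢ = 1.3651.
Since ΣzᵢKᵢ < 1 the mixture is below its bubble point — single liquid phase.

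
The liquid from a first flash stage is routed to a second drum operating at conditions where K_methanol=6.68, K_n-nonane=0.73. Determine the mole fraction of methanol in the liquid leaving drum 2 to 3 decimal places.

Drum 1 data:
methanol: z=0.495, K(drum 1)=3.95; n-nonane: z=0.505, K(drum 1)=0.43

Drum 1:
Let ψ₁ = V/F and solve Σ zᵢ(Kᵢ−1)/(1+ψ₁(Kᵢ−1)) = 0.
Check two-phase: ΣzᵢKᵢ = 2.172 > 1 and Σzᵢ/Kᵢ = 1.300 > 1, so g(0) = 1.172 > 0 and g(1) = -0.300 < 0.
Newton iteration, ψ₁⁰ = 0.48:
  ψ₁ = 0.480: g = 0.2081, g' = -1.049 → ψ₁ = 0.678
  ψ₁ = 0.678: g = 0.0172, g' = -0.914 → ψ₁ = 0.697
Converged at ψ₁ = 0.697.
Drum-1 compositions:
  methanol: x = 0.162, y = 0.640
  n-nonane: x = 0.838, y = 0.360
Drum-2 feed = drum-1 liquid: z₂ = (0.1619, 0.8381).
Drum 2:
Binary case is linear: z₁(K₁−1)(1+ψ₂(K₂−1)) + z₂(K₂−1)(1+ψ₂(K₁−1)) = 0
⇒ ψ₂ = [z₁(K₁−1)+z₂(K₂−1)] / [−(K₁−1)(K₂−1)] = 0.6935/1.5336 = 0.452
  methanol: x = 0.045, y = 0.303
  n-nonane: x = 0.955, y = 0.697

x_methanol (drum 2) = 0.045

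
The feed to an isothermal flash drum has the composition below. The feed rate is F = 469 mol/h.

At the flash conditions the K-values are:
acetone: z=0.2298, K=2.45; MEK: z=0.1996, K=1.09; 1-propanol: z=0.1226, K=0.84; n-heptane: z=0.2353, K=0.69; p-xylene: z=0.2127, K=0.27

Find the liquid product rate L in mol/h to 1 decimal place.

Rachford–Rice: g(ψ) = Σ zᵢ(Kᵢ−1)/(1+ψ(Kᵢ−1)) = 0.
g(0) = ΣzᵢKᵢ − 1 = 0.1033 and g(1) = 1 − Σzᵢ/Kᵢ = -0.5517, so a root lies in (0, 1).
Iterate (Newton) starting at ψ = 0.5:
  ψ = 0.5000: g = -0.14181, g' = -0.4803 → ψ = 0.2048
  ψ = 0.2048: g = -0.00616, g' = -0.4746 → ψ = 0.1918
Converged at ψ = 0.1918.
Then V = ψ·F = 0.1918·469 = 90.0 mol/h and L = F − V = 379.0 mol/h.

L = 379.0 mol/h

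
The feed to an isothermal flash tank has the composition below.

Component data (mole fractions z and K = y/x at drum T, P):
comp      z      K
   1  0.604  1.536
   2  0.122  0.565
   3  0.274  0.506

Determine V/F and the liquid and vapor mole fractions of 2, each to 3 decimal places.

V/F = 0.529, x_2 = 0.158, y_2 = 0.090

Rachford–Rice: g(V/F) = Σ zᵢ(Kᵢ−1)/(1+V/F(Kᵢ−1)) = 0.
g(0) = ΣzᵢKᵢ − 1 = 0.135 and g(1) = 1 − Σzᵢ/Kᵢ = -0.151, so a root lies in (0, 1).
Iterate (Newton) starting at V/F = 0.33:
  V/F = 0.330: g = 0.0514, g' = -0.252 → V/F = 0.534
  V/F = 0.534: g = -0.0012, g' = -0.267 → V/F = 0.529
Converged at V/F = 0.529.
Compositions from xᵢ = zᵢ/(1+V/F(Kᵢ−1)), yᵢ = Kᵢxᵢ:
  1: x = 0.471, y = 0.723
  2: x = 0.158, y = 0.090
  3: x = 0.371, y = 0.188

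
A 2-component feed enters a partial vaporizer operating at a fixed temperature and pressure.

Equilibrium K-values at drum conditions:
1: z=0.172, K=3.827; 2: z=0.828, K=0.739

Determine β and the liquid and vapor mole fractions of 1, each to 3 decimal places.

Let β = V/F and solve Σ zᵢ(Kᵢ−1)/(1+β(Kᵢ−1)) = 0.
Check two-phase: ΣzᵢKᵢ = 1.270 > 1 and Σzᵢ/Kᵢ = 1.165 > 1, so g(0) = 0.270 > 0 and g(1) = -0.165 < 0.
Newton iteration, β⁰ = 0.61:
  β = 0.610: g = -0.0786, g' = -0.265 → β = 0.314
  β = 0.314: g = 0.0224, g' = -0.453 → β = 0.363
  β = 0.363: g = 0.0013, g' = -0.404 → β = 0.366
Converged at β = 0.366.
Compositions from xᵢ = zᵢ/(1+β(Kᵢ−1)), yᵢ = Kᵢxᵢ:
  1: x = 0.085, y = 0.323
  2: x = 0.915, y = 0.677

β = 0.366, x_1 = 0.085, y_1 = 0.323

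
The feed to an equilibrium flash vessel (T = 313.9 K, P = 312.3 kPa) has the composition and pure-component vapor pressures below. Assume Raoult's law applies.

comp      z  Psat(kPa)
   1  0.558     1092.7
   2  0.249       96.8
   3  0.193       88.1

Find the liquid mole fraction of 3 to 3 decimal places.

x_3 = 0.347

Raoult's law: Kᵢ = Pᵢˢᵃᵗ/P = Pᵢˢᵃᵗ/312.3.
  K_1 = 1092.7/312.3 = 3.49888, K_2 = 96.8/312.3 = 0.30996, K_3 = 88.1/312.3 = 0.28210
Material balance + equilibrium reduce to Σ zᵢ(Kᵢ−1)/(1+ψ(Kᵢ−1)) = 0.
g(0) = ΣzᵢKᵢ − 1 = 1.084 and g(1) = 1 − Σzᵢ/Kᵢ = -0.647, so a root lies in (0, 1).
Newton–Raphson from ψ = 0.5:
  ψ = 0.500: g = 0.1414, g' = -1.207 → ψ = 0.617
  ψ = 0.617: g = 0.0004, g' = -1.219 → ψ = 0.618
Converged at ψ = 0.618.
Compositions from xᵢ = zᵢ/(1+ψ(Kᵢ−1)), yᵢ = Kᵢxᵢ:
  1: x = 0.219, y = 0.768
  2: x = 0.434, y = 0.134
  3: x = 0.347, y = 0.098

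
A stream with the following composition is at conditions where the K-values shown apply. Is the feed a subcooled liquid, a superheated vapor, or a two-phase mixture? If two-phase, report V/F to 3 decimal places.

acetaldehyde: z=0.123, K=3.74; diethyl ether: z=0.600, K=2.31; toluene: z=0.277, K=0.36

ΣzᵢKᵢ = 1.946; Σzᵢ/Kᵢ = 1.062.
Both exceed 1, so a two-phase solution exists.
Let ψ = V/F and solve Σ zᵢ(Kᵢ−1)/(1+ψ(Kᵢ−1)) = 0.
Newton iteration, ψ⁰ = 0.63:
  ψ = 0.630: g = 0.2572, g' = -0.752 → ψ = 0.972
  ψ = 0.972: g = -0.0314, g' = -1.063 → ψ = 0.943
  ψ = 0.943: g = -0.0010, g' = -0.999 → ψ = 0.942
Converged at ψ = 0.942.

two-phase, V/F = 0.942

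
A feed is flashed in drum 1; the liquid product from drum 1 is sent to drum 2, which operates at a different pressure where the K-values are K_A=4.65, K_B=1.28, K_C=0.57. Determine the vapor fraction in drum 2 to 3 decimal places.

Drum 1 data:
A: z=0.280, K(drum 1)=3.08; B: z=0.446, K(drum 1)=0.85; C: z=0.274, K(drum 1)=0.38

V/F (drum 2) = 0.797

Drum 1:
Material balance + equilibrium reduce to Σ zᵢ(Kᵢ−1)/(1+ψ₁(Kᵢ−1)) = 0.
g(0) = ΣzᵢKᵢ − 1 = 0.346 and g(1) = 1 − Σzᵢ/Kᵢ = -0.337, so a root lies in (0, 1).
Newton–Raphson from ψ₁ = 0.52:
  ψ₁ = 0.520: g = -0.0435, g' = -0.521 → ψ₁ = 0.437
  ψ₁ = 0.437: g = 0.0008, g' = -0.542 → ψ₁ = 0.438
Converged at ψ₁ = 0.438.
Drum-1 compositions:
  A: x = 0.147, y = 0.451
  B: x = 0.477, y = 0.406
  C: x = 0.376, y = 0.143
Drum-2 feed = drum-1 liquid: z₂ = (0.1465, 0.4774, 0.3761).
Drum 2:
Newton–Raphson from ψ₂ = 0.5:
  ψ₂ = 0.500: g = 0.1006, g' = -0.386 → ψ₂ = 0.760
  ψ₂ = 0.760: g = 0.0116, g' = -0.316 → ψ₂ = 0.797
Converged at ψ₂ = 0.797.
  A: x = 0.037, y = 0.174
  B: x = 0.390, y = 0.500
  C: x = 0.572, y = 0.326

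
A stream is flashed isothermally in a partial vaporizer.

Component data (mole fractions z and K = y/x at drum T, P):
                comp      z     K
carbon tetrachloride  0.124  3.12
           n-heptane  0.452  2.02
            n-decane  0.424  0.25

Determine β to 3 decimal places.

Newton iteration, β⁰ = 0.62:
  β = 0.620: g = -0.1984, g' = -1.114 → β = 0.442
  β = 0.442: g = -0.0221, g' = -0.906 → β = 0.417
Converged at β = 0.417.

β = 0.417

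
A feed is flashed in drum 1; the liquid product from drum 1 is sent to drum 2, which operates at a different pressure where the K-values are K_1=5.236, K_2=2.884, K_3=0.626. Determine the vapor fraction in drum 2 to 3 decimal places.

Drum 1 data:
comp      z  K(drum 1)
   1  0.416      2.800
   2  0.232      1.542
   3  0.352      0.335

V/F (drum 2) = 0.723

Drum 1:
Rachford–Rice: g(ψ₁) = Σ zᵢ(Kᵢ−1)/(1+ψ₁(Kᵢ−1)) = 0.
Check two-phase: ΣzᵢKᵢ = 1.640 > 1 and Σzᵢ/Kᵢ = 1.350 > 1, so g(0) = 0.640 > 0 and g(1) = -0.350 < 0.
Newton iteration, ψ₁⁰ = 0.5:
  ψ₁ = 0.500: g = 0.1424, g' = -0.765 → ψ₁ = 0.686
  ψ₁ = 0.686: g = -0.0038, g' = -0.833 → ψ₁ = 0.682
Converged at ψ₁ = 0.682.
Drum-1 compositions:
  1: x = 0.187, y = 0.523
  2: x = 0.169, y = 0.261
  3: x = 0.644, y = 0.216
Drum-2 feed = drum-1 liquid: z₂ = (0.1868, 0.1694, 0.6438).
Drum 2:
Rachford–Rice: g(ψ₂) = Σ zᵢ(Kᵢ−1)/(1+ψ₂(Kᵢ−1)) = 0.
g(0) = ΣzᵢKᵢ − 1 = 0.870 and g(1) = 1 − Σzᵢ/Kᵢ = -0.123, so a root lies in (0, 1).
Iterate (Newton) starting at ψ₂ = 0.42:
  ψ₂ = 0.420: g = 0.1773, g' = -0.748 → ψ₂ = 0.657
  ψ₂ = 0.657: g = 0.0326, g' = -0.513 → ψ₂ = 0.721
  ψ₂ = 0.721: g = 0.0011, g' = -0.481 → ψ₂ = 0.723
Converged at ψ₂ = 0.723.
  1: x = 0.046, y = 0.241
  2: x = 0.072, y = 0.207
  3: x = 0.882, y = 0.552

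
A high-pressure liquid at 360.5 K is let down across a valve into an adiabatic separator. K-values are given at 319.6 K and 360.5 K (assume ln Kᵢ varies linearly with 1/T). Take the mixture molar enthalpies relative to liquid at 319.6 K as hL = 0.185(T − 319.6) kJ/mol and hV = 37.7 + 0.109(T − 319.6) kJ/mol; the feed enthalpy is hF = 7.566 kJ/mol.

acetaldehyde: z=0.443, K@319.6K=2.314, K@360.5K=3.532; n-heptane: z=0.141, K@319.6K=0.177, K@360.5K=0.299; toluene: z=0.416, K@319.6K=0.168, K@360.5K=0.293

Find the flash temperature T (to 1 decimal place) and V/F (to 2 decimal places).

T = 326.0 K, V/F = 0.17

Adiabatic flash: solve Rachford–Rice at each trial T, then check hF = ψ·hV(T) + (1−ψ)·hL(T).
  T = 319.6 K: K = (2.314, 0.177, 0.168), RR gives ψ = 0.110, H_out = 4.148 kJ/mol
  T = 360.5 K: K = (3.532, 0.299, 0.293), RR gives ψ = 0.408, H_out = 21.678 kJ/mol
  T = 340.1 K: K = (2.897, 0.234, 0.226), RR gives ψ = 0.280, H_out = 13.914 kJ/mol
  T = 329.9 K: K = (2.600, 0.204, 0.196), RR gives ψ = 0.204, H_out = 9.442 kJ/mol
  T = 324.8 K: K = (2.456, 0.191, 0.182), RR gives ψ = 0.160, H_out = 6.945 kJ/mol
  T = 327.4 K: K = (2.529, 0.198, 0.189), RR gives ψ = 0.183, H_out = 8.245 kJ/mol
  T = 326.1 K: K = (2.492, 0.194, 0.185), RR gives ψ = 0.172, H_out = 7.602 kJ/mol
Linear interpolation between T = 324.8 (H_out = 6.945) and T = 326.1 (H_out = 7.602) on hF = 7.566 gives T ≈ 326.0 K, at which ψ = 0.17.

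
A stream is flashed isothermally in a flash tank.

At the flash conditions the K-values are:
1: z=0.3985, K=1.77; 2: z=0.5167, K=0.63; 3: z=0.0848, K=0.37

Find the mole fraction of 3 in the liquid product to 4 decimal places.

Newton–Raphson from ψ = 0.5:
  ψ = 0.5000: g = -0.09102, g' = -0.3014 → ψ = 0.1980
  ψ = 0.1980: g = -0.00108, g' = -0.3042 → ψ = 0.1945
Converged at ψ = 0.1945.
Compositions from xᵢ = zᵢ/(1+ψ(Kᵢ−1)), yᵢ = Kᵢxᵢ:
  1: x = 0.3466, y = 0.6135
  2: x = 0.5568, y = 0.3508
  3: x = 0.0966, y = 0.0358

x_3 = 0.0966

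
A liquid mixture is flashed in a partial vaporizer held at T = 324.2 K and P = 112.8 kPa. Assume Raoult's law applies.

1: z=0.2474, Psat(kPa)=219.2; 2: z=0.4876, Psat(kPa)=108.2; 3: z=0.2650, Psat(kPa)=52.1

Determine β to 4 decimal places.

Raoult's law: Kᵢ = Pᵢˢᵃᵗ/P = Pᵢˢᵃᵗ/112.8.
  K_1 = 219.2/112.8 = 1.943262, K_2 = 108.2/112.8 = 0.959220, K_3 = 52.1/112.8 = 0.461879
Rachford–Rice: g(β) = Σ zᵢ(Kᵢ−1)/(1+β(Kᵢ−1)) = 0.
Check two-phase: ΣzᵢKᵢ = 1.0709 > 1 and Σzᵢ/Kᵢ = 1.2094 > 1, so g(0) = 0.0709 > 0 and g(1) = -0.2094 < 0.
Newton–Raphson from β = 0.46:
  β = 0.4600: g = -0.04703, g' = -0.2434 → β = 0.2668
  β = 0.2668: g = -0.00017, g' = -0.2460 → β = 0.2661
Converged at β = 0.2661.

β = 0.2661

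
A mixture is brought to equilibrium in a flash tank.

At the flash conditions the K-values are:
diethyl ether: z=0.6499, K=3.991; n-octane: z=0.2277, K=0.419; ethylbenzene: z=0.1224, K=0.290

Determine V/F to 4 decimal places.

V/F = 0.9068

Material balance + equilibrium reduce to Σ zᵢ(Kᵢ−1)/(1+V/F(Kᵢ−1)) = 0.
g(0) = ΣzᵢKᵢ − 1 = 1.7247 and g(1) = 1 − Σzᵢ/Kᵢ = -0.1283, so a root lies in (0, 1).
Iterate (Newton) starting at V/F = 0.35:
  V/F = 0.3500: g = 0.66798, g' = -1.6181 → V/F = 0.7628
  V/F = 0.7628: g = 0.16518, g' = -1.0815 → V/F = 0.9156
  V/F = 0.9156: g = -0.01100, g' = -1.2707 → V/F = 0.9069
  V/F = 0.9069: g = -0.00008, g' = -1.2518 → V/F = 0.9068
Converged at V/F = 0.9068.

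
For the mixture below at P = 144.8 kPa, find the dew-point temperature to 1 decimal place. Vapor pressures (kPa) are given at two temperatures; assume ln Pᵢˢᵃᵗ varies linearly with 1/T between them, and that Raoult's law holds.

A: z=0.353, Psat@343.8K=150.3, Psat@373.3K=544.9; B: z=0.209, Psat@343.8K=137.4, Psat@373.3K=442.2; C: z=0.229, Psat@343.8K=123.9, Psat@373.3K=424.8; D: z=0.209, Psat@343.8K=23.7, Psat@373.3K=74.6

Dew-point temperature: Σzᵢ·P/Pᵢˢᵃᵗ(T) = 1. Interpolate ln Pᵢˢᵃᵗ = aᵢ + bᵢ/T.
  T = 343.8 K: ΣzᵢP/Pᵢˢᵃᵗ = 2.1049
  T = 373.3 K: ΣzᵢP/Pᵢˢᵃᵗ = 0.6460
  T = 358.6 K: ΣzᵢP/Pᵢˢᵃᵗ = 1.1354
  T = 366.0 K: ΣzᵢP/Pᵢˢᵃᵗ = 0.8499
  T = 362.3 K: ΣzᵢP/Pᵢˢᵃᵗ = 0.9808
  T = 360.5 K: ΣzᵢP/Pᵢˢᵃᵗ = 1.0528
Interpolating between 360.5 K and 362.3 K gives T ≈ 361.8 K.

T = 361.8 K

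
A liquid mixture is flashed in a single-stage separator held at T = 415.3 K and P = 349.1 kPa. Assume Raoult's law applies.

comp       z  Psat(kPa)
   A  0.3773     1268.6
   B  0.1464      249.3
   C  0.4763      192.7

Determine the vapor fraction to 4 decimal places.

Raoult's law: Kᵢ = Pᵢˢᵃᵗ/P = Pᵢˢᵃᵗ/349.1.
  K_A = 1268.6/349.1 = 3.633916, K_B = 249.3/349.1 = 0.714122, K_C = 192.7/349.1 = 0.551991
Let ψ = V/F and solve Σ zᵢ(Kᵢ−1)/(1+ψ(Kᵢ−1)) = 0.
Check two-phase: ΣzᵢKᵢ = 1.7385 > 1 and Σzᵢ/Kᵢ = 1.1717 > 1, so g(0) = 0.7385 > 0 and g(1) = -0.1717 < 0.
Newton–Raphson from ψ = 0.5:
  ψ = 0.5000: g = 0.10510, g' = -0.6626 → ψ = 0.6586
  ψ = 0.6586: g = 0.00913, g' = -0.5605 → ψ = 0.6749
  ψ = 0.6749: g = 0.00005, g' = -0.5541 → ψ = 0.6750
Converged at ψ = 0.6750.

ψ = 0.6750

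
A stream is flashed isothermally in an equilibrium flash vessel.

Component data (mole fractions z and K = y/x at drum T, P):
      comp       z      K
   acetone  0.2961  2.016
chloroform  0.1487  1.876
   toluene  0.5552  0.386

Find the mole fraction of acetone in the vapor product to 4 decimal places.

Newton iteration, ψ⁰ = 0.65:
  ψ = 0.6500: g = -0.30312, g' = -0.7369 → ψ = 0.2386
  ψ = 0.2386: g = -0.04955, g' = -0.5634 → ψ = 0.1507
  ψ = 0.1507: g = 0.00031, g' = -0.5731 → ψ = 0.1512
Converged at ψ = 0.1512.
Compositions from xᵢ = zᵢ/(1+ψ(Kᵢ−1)), yᵢ = Kᵢxᵢ:
  acetone: x = 0.2567, y = 0.5174
  chloroform: x = 0.1313, y = 0.2463
  toluene: x = 0.6120, y = 0.2362

y_acetone = 0.5174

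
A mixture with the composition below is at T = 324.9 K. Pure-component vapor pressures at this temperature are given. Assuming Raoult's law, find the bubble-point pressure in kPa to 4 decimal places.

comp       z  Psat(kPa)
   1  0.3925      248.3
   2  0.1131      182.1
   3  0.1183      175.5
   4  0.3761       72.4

Pbub = 166.0446 kPa

At the bubble point ψ → 0, so ΣzᵢKᵢ = 1 with Kᵢ = Pᵢˢᵃᵗ/P ⇒ P = ΣzᵢPᵢˢᵃᵗ.
P = 0.3925·248.3 + 0.1131·182.1 + 0.1183·175.5 + 0.3761·72.4 = 166.0446 kPa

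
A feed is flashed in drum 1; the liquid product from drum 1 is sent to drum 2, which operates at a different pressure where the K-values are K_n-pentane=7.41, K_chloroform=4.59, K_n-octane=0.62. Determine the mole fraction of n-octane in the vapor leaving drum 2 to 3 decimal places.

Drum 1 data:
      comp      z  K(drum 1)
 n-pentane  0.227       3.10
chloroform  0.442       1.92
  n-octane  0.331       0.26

y_n-octane (drum 2) = 0.567

Drum 1:
Rachford–Rice: g(ψ₁) = Σ zᵢ(Kᵢ−1)/(1+ψ₁(Kᵢ−1)) = 0.
Check two-phase: ΣzᵢKᵢ = 1.638 > 1 and Σzᵢ/Kᵢ = 1.577 > 1, so g(0) = 0.638 > 0 and g(1) = -0.577 < 0.
Newton–Raphson from ψ₁ = 0.5:
  ψ₁ = 0.500: g = 0.1223, g' = -0.870 → ψ₁ = 0.640
  ψ₁ = 0.640: g = -0.0065, g' = -0.985 → ψ₁ = 0.634
Converged at ψ₁ = 0.634.
Drum-1 compositions:
  n-pentane: x = 0.097, y = 0.302
  chloroform: x = 0.279, y = 0.536
  n-octane: x = 0.623, y = 0.162
Drum-2 feed = drum-1 liquid: z₂ = (0.0974, 0.2792, 0.6234).
Drum 2:
Material balance + equilibrium reduce to Σ zᵢ(Kᵢ−1)/(1+ψ₂(Kᵢ−1)) = 0.
Feasibility: ΣzᵢKᵢ = 2.390, Σzᵢ/Kᵢ = 1.080 — both > 1, two phases present.
Newton iteration, ψ₂⁰ = 0.5:
  ψ₂ = 0.500: g = 0.2146, g' = -0.824 → ψ₂ = 0.760
  ψ₂ = 0.760: g = 0.0418, g' = -0.553 → ψ₂ = 0.836
  ψ₂ = 0.836: g = 0.0014, g' = -0.517 → ψ₂ = 0.839
Converged at ψ₂ = 0.839.
  n-pentane: x = 0.015, y = 0.113
  chloroform: x = 0.070, y = 0.319
  n-octane: x = 0.915, y = 0.567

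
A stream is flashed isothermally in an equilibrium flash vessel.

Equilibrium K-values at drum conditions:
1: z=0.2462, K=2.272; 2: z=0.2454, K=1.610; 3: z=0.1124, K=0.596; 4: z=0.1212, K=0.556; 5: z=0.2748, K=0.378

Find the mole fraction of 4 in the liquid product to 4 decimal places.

x_4 = 0.1443

Material balance + equilibrium reduce to Σ zᵢ(Kᵢ−1)/(1+ψ(Kᵢ−1)) = 0.
g(0) = ΣzᵢKᵢ − 1 = 0.1927 and g(1) = 1 − Σzᵢ/Kᵢ = -0.3943, so a root lies in (0, 1).
Iterate (Newton) starting at ψ = 0.5:
  ψ = 0.5000: g = -0.06802, g' = -0.4947 → ψ = 0.3625
  ψ = 0.3625: g = -0.00110, g' = -0.4842 → ψ = 0.3602
Converged at ψ = 0.3602.
Compositions from xᵢ = zᵢ/(1+ψ(Kᵢ−1)), yᵢ = Kᵢxᵢ:
  1: x = 0.1688, y = 0.3836
  2: x = 0.2012, y = 0.3239
  3: x = 0.1315, y = 0.0784
  4: x = 0.1443, y = 0.0802
  5: x = 0.3542, y = 0.1339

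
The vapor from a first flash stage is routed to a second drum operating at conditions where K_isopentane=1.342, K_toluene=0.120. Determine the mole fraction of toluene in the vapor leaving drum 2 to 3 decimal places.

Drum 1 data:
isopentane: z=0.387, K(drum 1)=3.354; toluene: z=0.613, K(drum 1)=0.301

y_toluene (drum 2) = 0.034

Drum 1:
Let ψ₁ = V/F and solve Σ zᵢ(Kᵢ−1)/(1+ψ₁(Kᵢ−1)) = 0.
Feasibility: ΣzᵢKᵢ = 1.483, Σzᵢ/Kᵢ = 2.152 — both > 1, two phases present.
Iterate (Newton) starting at ψ₁ = 0.5:
  ψ₁ = 0.500: g = -0.2402, g' = -1.160 → ψ₁ = 0.293
Converged at ψ₁ = 0.293.
Drum-1 compositions:
  isopentane: x = 0.229, y = 0.768
  toluene: x = 0.771, y = 0.232
Drum-2 feed = drum-1 vapor: z₂ = (0.7679, 0.2321).
Drum 2:
Iterate (Newton) starting at ψ₂ = 0.35:
  ψ₂ = 0.350: g = -0.0606, g' = -0.447 → ψ₂ = 0.214
  ψ₂ = 0.214: g = -0.0071, g' = -0.351 → ψ₂ = 0.194
Converged at ψ₂ = 0.194.
  isopentane: x = 0.720, y = 0.966
  toluene: x = 0.280, y = 0.034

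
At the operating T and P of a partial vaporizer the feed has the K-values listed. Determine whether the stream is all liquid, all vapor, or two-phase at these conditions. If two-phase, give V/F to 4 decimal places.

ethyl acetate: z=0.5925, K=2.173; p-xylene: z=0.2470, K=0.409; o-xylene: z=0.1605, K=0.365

two-phase, V/F = 0.6258

ΣzᵢKᵢ = 1.4471; Σzᵢ/Kᵢ = 1.3163.
Both exceed 1, so a two-phase solution exists.
Material balance + equilibrium reduce to Σ zᵢ(Kᵢ−1)/(1+ψ(Kᵢ−1)) = 0.
Newton–Raphson from ψ = 0.5:
  ψ = 0.5000: g = 0.08154, g' = -0.6367 → ψ = 0.6281
  ψ = 0.6281: g = -0.00150, g' = -0.6675 → ψ = 0.6258
Converged at ψ = 0.6258.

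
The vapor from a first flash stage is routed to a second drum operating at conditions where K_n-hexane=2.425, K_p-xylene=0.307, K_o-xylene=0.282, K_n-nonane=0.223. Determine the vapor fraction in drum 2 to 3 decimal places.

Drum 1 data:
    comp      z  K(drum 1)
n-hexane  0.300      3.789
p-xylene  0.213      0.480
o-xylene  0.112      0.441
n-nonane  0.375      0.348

Drum 1:
Let ψ₁ = V/F and solve Σ zᵢ(Kᵢ−1)/(1+ψ₁(Kᵢ−1)) = 0.
g(0) = ΣzᵢKᵢ − 1 = 0.419 and g(1) = 1 − Σzᵢ/Kᵢ = -0.854, so a root lies in (0, 1).
Iterate (Newton) starting at ψ₁ = 0.5:
  ψ₁ = 0.500: g = -0.2499, g' = -0.931 → ψ₁ = 0.231
  ψ₁ = 0.231: g = 0.0227, g' = -1.204 → ψ₁ = 0.250
  ψ₁ = 0.250: g = 0.0004, g' = -1.160 → ψ₁ = 0.251
Converged at ψ₁ = 0.251.
Drum-1 compositions:
  n-hexane: x = 0.177, y = 0.669
  p-xylene: x = 0.245, y = 0.118
  o-xylene: x = 0.130, y = 0.057
  n-nonane: x = 0.448, y = 0.156
Drum-2 feed = drum-1 vapor: z₂ = (0.6690, 0.1176, 0.0574, 0.1560).
Drum 2:
Newton–Raphson from ψ₂ = 0.31:
  ψ₂ = 0.310: g = 0.3447, g' = -0.958 → ψ₂ = 0.670
  ψ₂ = 0.670: g = 0.0033, g' = -1.072 → ψ₂ = 0.673
Converged at ψ₂ = 0.673.
  n-hexane: x = 0.341, y = 0.828
  p-xylene: x = 0.220, y = 0.068
  o-xylene: x = 0.111, y = 0.031
  n-nonane: x = 0.327, y = 0.073

V/F (drum 2) = 0.673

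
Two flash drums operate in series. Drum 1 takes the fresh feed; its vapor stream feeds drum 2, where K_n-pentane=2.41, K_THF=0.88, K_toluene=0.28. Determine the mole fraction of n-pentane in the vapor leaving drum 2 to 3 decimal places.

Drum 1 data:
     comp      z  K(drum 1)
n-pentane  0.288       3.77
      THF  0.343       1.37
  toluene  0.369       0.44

Drum 1:
Let ψ₁ = V/F and solve Σ zᵢ(Kᵢ−1)/(1+ψ₁(Kᵢ−1)) = 0.
Check two-phase: ΣzᵢKᵢ = 1.718 > 1 and Σzᵢ/Kᵢ = 1.165 > 1, so g(0) = 0.718 > 0 and g(1) = -0.165 < 0.
Newton–Raphson from ψ₁ = 0.5:
  ψ₁ = 0.500: g = 0.1546, g' = -0.645 → ψ₁ = 0.740
  ψ₁ = 0.740: g = 0.0086, g' = -0.604 → ψ₁ = 0.754
Converged at ψ₁ = 0.754.
Drum-1 compositions:
  n-pentane: x = 0.093, y = 0.352
  THF: x = 0.268, y = 0.367
  toluene: x = 0.639, y = 0.281
Drum-2 feed = drum-1 vapor: z₂ = (0.3516, 0.3674, 0.2810).
Drum 2:
Rachford–Rice: g(ψ₂) = Σ zᵢ(Kᵢ−1)/(1+ψ₂(Kᵢ−1)) = 0.
g(0) = ΣzᵢKᵢ − 1 = 0.249 and g(1) = 1 − Σzᵢ/Kᵢ = -0.567, so a root lies in (0, 1).
Newton iteration, ψ₂⁰ = 0.5:
  ψ₂ = 0.500: g = -0.0722, g' = -0.602 → ψ₂ = 0.380
  ψ₂ = 0.380: g = -0.0019, g' = -0.578 → ψ₂ = 0.377
Converged at ψ₂ = 0.377.
  n-pentane: x = 0.230, y = 0.553
  THF: x = 0.385, y = 0.339
  toluene: x = 0.386, y = 0.108

y_n-pentane (drum 2) = 0.553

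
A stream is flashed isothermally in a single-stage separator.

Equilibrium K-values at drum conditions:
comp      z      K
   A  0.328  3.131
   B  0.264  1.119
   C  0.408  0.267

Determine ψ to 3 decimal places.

Rachford–Rice: g(ψ) = Σ zᵢ(Kᵢ−1)/(1+ψ(Kᵢ−1)) = 0.
Check two-phase: ΣzᵢKᵢ = 1.431 > 1 and Σzᵢ/Kᵢ = 1.869 > 1, so g(0) = 0.431 > 0 and g(1) = -0.869 < 0.
Newton–Raphson from ψ = 0.69:
  ψ = 0.690: g = -0.2931, g' = -1.145 → ψ = 0.434
  ψ = 0.434: g = -0.0455, g' = -0.877 → ψ = 0.382
Converged at ψ = 0.382.

ψ = 0.382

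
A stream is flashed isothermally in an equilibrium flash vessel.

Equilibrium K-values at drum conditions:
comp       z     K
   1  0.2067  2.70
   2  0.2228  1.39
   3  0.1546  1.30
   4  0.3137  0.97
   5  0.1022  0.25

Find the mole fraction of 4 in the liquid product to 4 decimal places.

x_4 = 0.3223

Material balance + equilibrium reduce to Σ zᵢ(Kᵢ−1)/(1+β(Kᵢ−1)) = 0.
g(0) = ΣzᵢKᵢ − 1 = 0.3986 and g(1) = 1 − Σzᵢ/Kᵢ = -0.0880, so a root lies in (0, 1).
Newton–Raphson from β = 0.5:
  β = 0.5000: g = 0.17079, g' = -0.3563 → β = 0.9794
  β = 0.9794: g = -0.06788, g' = -0.9264 → β = 0.9061
  β = 0.9061: g = -0.00992, g' = -0.6800 → β = 0.8915
  β = 0.8915: g = -0.00025, g' = -0.6456 → β = 0.8912
Converged at β = 0.8912.
Compositions from xᵢ = zᵢ/(1+β(Kᵢ−1)), yᵢ = Kᵢxᵢ:
  1: x = 0.0822, y = 0.2219
  2: x = 0.1653, y = 0.2298
  3: x = 0.1220, y = 0.1586
  4: x = 0.3223, y = 0.3126
  5: x = 0.3082, y = 0.0770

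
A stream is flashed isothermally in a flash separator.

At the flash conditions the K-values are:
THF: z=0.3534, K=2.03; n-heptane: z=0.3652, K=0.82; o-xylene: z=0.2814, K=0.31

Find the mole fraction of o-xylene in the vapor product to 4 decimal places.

Rachford–Rice: g(β) = Σ zᵢ(Kᵢ−1)/(1+β(Kᵢ−1)) = 0.
g(0) = ΣzᵢKᵢ − 1 = 0.1041 and g(1) = 1 − Σzᵢ/Kᵢ = -0.5272, so a root lies in (0, 1).
Newton iteration, β⁰ = 0.65:
  β = 0.6500: g = -0.20848, g' = -0.5902 → β = 0.2967
  β = 0.2967: g = -0.03481, g' = -0.4450 → β = 0.2185
  β = 0.2185: g = 0.00006, g' = -0.4484 → β = 0.2187
Converged at β = 0.2187.
Compositions from xᵢ = zᵢ/(1+β(Kᵢ−1)), yᵢ = Kᵢxᵢ:
  THF: x = 0.2884, y = 0.5855
  n-heptane: x = 0.3802, y = 0.3117
  o-xylene: x = 0.3314, y = 0.1027

y_o-xylene = 0.1027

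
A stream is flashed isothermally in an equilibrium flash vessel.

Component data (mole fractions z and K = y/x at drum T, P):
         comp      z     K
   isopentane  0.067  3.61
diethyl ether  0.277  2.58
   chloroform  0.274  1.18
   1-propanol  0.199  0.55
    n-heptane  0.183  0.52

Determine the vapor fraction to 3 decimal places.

ψ = 0.826

Rachford–Rice: g(ψ) = Σ zᵢ(Kᵢ−1)/(1+ψ(Kᵢ−1)) = 0.
Feasibility: ΣzᵢKᵢ = 1.484, Σzᵢ/Kᵢ = 1.072 — both > 1, two phases present.
Iterate (Newton) starting at ψ = 0.37:
  ψ = 0.370: g = 0.1971, g' = -0.522 → ψ = 0.748
  ψ = 0.748: g = 0.0313, g' = -0.399 → ψ = 0.826
Converged at ψ = 0.826.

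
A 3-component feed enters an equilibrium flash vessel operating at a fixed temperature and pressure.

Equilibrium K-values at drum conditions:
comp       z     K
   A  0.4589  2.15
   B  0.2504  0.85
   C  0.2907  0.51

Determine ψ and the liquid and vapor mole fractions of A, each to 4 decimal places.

Rachford–Rice: g(ψ) = Σ zᵢ(Kᵢ−1)/(1+ψ(Kᵢ−1)) = 0.
Feasibility: ΣzᵢKᵢ = 1.3477, Σzᵢ/Kᵢ = 1.0780 — both > 1, two phases present.
Iterate (Newton) starting at ψ = 0.5:
  ψ = 0.5000: g = 0.10580, g' = -0.3737 → ψ = 0.7831
  ψ = 0.7831: g = 0.00397, g' = -0.3590 → ψ = 0.7942
Converged at ψ = 0.7942.
Compositions from xᵢ = zᵢ/(1+ψ(Kᵢ−1)), yᵢ = Kᵢxᵢ:
  A: x = 0.2398, y = 0.5157
  B: x = 0.2843, y = 0.2416
  C: x = 0.4759, y = 0.2427

ψ = 0.7942, x_A = 0.2398, y_A = 0.5157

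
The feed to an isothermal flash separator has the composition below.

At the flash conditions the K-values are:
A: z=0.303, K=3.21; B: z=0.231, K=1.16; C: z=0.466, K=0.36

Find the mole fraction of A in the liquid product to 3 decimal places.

Rachford–Rice: g(V/F) = Σ zᵢ(Kᵢ−1)/(1+V/F(Kᵢ−1)) = 0.
Check two-phase: ΣzᵢKᵢ = 1.408 > 1 and Σzᵢ/Kᵢ = 1.588 > 1, so g(0) = 0.408 > 0 and g(1) = -0.588 < 0.
Newton–Raphson from V/F = 0.33:
  V/F = 0.330: g = 0.0442, g' = -0.807 → V/F = 0.385
  V/F = 0.385: g = 0.0010, g' = -0.773 → V/F = 0.386
Converged at V/F = 0.386.
Compositions from xᵢ = zᵢ/(1+V/F(Kᵢ−1)), yᵢ = Kᵢxᵢ:
  A: x = 0.163, y = 0.525
  B: x = 0.218, y = 0.252
  C: x = 0.619, y = 0.223

x_A = 0.163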